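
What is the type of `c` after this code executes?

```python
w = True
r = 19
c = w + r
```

bool + int returns int (True is 1, so 1 + 19 = 20)

int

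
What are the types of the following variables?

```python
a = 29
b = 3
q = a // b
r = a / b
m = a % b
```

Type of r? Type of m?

int / int returns float; int % int returns int

float, int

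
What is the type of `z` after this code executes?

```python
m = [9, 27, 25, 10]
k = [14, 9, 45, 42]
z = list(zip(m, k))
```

list(zip(...)) returns a list of tuples

list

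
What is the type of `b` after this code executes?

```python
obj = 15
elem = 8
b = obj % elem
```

int % int returns int (15 % 8 = 7)

int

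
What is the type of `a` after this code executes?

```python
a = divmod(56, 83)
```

divmod() returns a tuple (quotient, remainder)

tuple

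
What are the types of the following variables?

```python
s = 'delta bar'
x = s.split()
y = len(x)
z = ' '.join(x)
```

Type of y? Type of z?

len() returns int; str.join() returns str

int, str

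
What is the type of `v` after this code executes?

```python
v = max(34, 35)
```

max() of ints returns int

int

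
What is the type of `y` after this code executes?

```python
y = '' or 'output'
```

'or' returns first truthy value ('output', which is str)

str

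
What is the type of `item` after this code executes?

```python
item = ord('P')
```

ord() returns int (Unicode code point)

int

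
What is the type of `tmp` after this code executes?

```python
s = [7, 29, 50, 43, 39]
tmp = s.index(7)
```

list.index() returns int

int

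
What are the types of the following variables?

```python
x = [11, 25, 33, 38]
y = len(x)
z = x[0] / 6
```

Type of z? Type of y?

int / int returns float; len() returns int

float, int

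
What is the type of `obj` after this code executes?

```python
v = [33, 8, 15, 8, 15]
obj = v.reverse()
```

list.reverse() returns None

NoneType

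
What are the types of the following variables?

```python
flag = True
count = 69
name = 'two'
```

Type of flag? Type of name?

flag is bool; name is str

bool, str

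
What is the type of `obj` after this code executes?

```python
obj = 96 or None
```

'or' returns first truthy value (96, int)

int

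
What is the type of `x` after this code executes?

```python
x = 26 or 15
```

'or' returns the first truthy value (26, which is int)

int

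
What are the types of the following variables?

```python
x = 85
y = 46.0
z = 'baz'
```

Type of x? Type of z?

x is int; z is str

int, str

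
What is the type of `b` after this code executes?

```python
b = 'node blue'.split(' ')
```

str.split() returns list

list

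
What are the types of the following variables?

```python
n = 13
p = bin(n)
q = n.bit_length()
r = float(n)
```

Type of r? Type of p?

float() returns float; bin() returns str

float, str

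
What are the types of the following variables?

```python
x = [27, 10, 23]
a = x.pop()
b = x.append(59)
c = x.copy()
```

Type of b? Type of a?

list.append() returns None; list.pop() returns the element (int)

NoneType, int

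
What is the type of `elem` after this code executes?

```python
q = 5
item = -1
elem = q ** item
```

int ** negative int returns float

float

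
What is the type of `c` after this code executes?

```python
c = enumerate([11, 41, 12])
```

enumerate() returns an enumerate iterator object

enumerate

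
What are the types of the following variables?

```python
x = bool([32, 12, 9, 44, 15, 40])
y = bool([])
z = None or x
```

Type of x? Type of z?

bool() returns bool; None or <bool> returns the bool

bool, bool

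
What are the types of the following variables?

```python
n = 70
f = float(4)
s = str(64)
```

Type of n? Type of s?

n is int; s is str

int, str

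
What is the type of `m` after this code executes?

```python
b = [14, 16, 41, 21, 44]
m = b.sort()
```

list.sort() returns None (sorts in place)

NoneType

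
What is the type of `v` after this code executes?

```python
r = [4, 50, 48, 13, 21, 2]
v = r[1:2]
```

Slicing a list always returns a list

list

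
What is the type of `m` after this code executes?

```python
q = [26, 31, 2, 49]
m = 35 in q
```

'in' operator returns bool

bool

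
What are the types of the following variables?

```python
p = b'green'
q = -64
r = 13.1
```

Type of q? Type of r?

q is int; r is float

int, float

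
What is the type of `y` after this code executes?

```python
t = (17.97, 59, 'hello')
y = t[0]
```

Index 0 of tuple is 17.97 which is float

float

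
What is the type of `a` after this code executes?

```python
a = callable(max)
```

callable() returns bool

bool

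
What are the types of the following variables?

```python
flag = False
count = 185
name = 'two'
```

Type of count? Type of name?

count is int; name is str

int, str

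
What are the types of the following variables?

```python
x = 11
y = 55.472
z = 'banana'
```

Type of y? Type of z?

y is float; z is str

float, str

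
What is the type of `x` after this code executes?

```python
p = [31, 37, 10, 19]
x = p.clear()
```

list.clear() returns None

NoneType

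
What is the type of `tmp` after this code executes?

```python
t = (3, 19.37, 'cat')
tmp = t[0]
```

Index 0 of tuple is 3 which is int

int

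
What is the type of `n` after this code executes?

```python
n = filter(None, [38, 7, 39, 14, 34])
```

filter() returns a filter iterator object

filter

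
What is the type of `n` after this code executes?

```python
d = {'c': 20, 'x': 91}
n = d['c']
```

Accessing dict[str, int] with key 'c' returns int value 20

int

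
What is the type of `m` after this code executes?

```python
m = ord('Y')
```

ord() returns int (Unicode code point)

int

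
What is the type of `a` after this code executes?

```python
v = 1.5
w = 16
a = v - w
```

float - int returns float (1.5 - 16 = -14.5)

float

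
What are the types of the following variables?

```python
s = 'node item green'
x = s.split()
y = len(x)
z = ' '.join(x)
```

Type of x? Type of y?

str.split() returns list; len() returns int

list, int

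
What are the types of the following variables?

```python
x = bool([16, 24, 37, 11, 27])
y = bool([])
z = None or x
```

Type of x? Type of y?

bool() returns bool; bool() returns bool

bool, bool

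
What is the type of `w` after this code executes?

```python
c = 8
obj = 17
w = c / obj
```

int / int always returns float in Python 3 (8 / 17 = 0.470588)

float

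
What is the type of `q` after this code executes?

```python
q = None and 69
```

'and' returns first falsy value (None)

NoneType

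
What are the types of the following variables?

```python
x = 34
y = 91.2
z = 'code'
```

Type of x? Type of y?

x is int; y is float

int, float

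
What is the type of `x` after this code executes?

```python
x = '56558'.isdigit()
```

str.isdigit() returns bool

bool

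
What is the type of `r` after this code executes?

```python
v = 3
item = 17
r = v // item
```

int // int returns int (3 // 17 = 0)

int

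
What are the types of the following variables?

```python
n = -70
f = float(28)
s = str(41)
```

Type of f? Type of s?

f is float; s is str

float, str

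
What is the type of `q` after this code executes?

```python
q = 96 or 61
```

'or' returns the first truthy value (96, which is int)

int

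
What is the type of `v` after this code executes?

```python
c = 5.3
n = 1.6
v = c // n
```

float // float returns float (floor division preserves float type)

float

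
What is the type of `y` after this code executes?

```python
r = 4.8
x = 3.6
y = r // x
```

float // float returns float (floor division preserves float type)

float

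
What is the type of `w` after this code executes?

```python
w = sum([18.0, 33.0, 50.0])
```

sum() of floats returns float

float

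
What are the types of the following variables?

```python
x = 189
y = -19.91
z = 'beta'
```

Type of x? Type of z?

x is int; z is str

int, str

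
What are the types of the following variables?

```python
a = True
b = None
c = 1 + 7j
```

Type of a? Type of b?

a is bool; b is NoneType

bool, NoneType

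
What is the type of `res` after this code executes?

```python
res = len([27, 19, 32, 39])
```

len() always returns int

int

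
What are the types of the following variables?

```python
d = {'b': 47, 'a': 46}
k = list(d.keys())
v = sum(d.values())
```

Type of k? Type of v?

list(...) returns list; sum of int values returns int

list, int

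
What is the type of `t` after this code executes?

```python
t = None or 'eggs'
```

'or' with None returns the other value ('eggs', str)

str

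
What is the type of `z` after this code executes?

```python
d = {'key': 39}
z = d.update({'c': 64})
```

dict.update() returns None

NoneType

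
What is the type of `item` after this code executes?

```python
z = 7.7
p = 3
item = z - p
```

float - int returns float (7.7 - 3 = 4.7)

float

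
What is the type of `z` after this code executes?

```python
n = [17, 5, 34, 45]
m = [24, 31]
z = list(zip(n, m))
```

list(zip(...)) returns a list of tuples

list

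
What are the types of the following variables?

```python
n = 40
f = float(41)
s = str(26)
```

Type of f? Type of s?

f is float; s is str

float, str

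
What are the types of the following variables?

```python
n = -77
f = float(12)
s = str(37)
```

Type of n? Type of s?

n is int; s is str

int, str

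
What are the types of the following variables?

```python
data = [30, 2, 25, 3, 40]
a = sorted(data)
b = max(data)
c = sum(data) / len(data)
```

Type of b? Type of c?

max of ints returns int; int / int returns float

int, float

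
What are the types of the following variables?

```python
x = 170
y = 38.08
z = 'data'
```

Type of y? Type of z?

y is float; z is str

float, str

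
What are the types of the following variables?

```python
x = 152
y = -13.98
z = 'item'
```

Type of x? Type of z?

x is int; z is str

int, str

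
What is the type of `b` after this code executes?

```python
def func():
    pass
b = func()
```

A function with no return statement returns None

NoneType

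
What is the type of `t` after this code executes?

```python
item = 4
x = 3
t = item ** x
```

int ** positive int returns int (4 ** 3 = 64)

int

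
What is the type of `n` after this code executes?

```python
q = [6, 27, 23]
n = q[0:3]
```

Slicing a list always returns a list

list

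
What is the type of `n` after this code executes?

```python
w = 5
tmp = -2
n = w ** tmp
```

int ** negative int returns float

float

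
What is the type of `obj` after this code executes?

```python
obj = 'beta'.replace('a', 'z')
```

str.replace() returns str

str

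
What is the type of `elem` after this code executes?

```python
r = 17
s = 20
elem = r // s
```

int // int returns int (17 // 20 = 0)

int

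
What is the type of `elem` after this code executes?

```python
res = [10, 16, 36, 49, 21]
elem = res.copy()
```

list.copy() returns list

list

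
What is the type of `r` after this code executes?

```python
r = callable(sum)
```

callable() returns bool

bool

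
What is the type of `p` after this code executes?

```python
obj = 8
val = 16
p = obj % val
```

int % int returns int (8 % 16 = 8)

int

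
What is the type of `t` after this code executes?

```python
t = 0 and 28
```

'and' returns the first falsy value (0, which is int)

int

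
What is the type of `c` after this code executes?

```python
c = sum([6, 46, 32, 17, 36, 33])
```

sum() of ints returns int

int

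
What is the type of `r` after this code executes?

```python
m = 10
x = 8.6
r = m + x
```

int + float returns float (10 + 8.6 = 18.6)

float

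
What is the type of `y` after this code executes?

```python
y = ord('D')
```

ord() returns int (Unicode code point)

int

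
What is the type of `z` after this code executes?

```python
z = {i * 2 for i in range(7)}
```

A set comprehension {expr for x in iterable} produces a set

set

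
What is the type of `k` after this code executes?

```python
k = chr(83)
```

chr() returns str (single character)

str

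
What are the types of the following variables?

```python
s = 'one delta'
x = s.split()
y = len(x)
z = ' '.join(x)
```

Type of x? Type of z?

str.split() returns list; str.join() returns str

list, str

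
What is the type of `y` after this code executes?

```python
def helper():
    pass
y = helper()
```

A function with no return statement returns None

NoneType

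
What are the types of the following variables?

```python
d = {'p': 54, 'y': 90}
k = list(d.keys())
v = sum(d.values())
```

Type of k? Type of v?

list(...) returns list; sum of int values returns int

list, int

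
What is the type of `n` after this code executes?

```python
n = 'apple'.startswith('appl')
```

str.startswith() returns bool

bool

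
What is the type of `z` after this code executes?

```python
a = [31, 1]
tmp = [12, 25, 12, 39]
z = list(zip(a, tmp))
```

list(zip(...)) returns a list of tuples

list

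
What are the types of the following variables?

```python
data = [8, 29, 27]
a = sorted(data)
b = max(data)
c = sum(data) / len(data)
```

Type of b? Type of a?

max of ints returns int; sorted() returns list

int, list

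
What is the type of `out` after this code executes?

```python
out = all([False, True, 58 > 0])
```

all() returns bool

bool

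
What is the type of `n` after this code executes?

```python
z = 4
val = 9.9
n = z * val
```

int * float returns float (4 * 9.9 = 39.6)

float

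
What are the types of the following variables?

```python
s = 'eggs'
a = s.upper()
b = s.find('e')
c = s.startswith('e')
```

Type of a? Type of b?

str.upper() returns str; str.find() returns int

str, int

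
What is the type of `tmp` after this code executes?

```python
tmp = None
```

None has type NoneType

NoneType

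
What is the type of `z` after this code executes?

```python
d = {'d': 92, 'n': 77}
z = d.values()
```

.values() returns a dict_values view object

dict_values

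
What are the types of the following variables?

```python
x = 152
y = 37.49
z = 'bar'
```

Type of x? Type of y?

x is int; y is float

int, float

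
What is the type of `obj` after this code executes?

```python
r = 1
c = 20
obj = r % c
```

int % int returns int (1 % 20 = 1)

int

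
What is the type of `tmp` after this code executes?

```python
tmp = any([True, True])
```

any() returns bool

bool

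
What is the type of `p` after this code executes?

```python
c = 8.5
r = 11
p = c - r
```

float - int returns float (8.5 - 11 = -2.5)

float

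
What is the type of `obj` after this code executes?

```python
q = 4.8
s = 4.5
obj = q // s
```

float // float returns float (floor division preserves float type)

float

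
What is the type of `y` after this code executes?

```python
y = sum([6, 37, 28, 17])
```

sum() of ints returns int

int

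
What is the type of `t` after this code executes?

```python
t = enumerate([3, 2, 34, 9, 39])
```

enumerate() returns an enumerate iterator object

enumerate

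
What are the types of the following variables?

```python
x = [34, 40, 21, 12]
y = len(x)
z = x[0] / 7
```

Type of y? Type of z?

len() returns int; int / int returns float

int, float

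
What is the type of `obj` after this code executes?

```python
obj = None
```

None has type NoneType

NoneType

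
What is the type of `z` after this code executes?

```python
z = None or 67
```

'or' with None returns the other value (67, int)

int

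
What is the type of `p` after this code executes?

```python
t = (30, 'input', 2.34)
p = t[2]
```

Index 2 of tuple is 2.34 which is float

float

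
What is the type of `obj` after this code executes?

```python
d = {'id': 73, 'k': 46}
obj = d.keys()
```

.keys() returns a dict_keys view object

dict_keys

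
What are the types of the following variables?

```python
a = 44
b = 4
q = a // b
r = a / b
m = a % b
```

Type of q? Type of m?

int // int returns int; int % int returns int

int, int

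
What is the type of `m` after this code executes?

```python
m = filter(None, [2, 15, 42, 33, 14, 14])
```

filter() returns a filter iterator object

filter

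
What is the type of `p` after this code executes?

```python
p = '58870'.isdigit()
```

str.isdigit() returns bool

bool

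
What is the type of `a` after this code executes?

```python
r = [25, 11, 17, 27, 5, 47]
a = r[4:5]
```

Slicing a list always returns a list

list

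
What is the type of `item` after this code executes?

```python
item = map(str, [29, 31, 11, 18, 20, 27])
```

map() returns a map iterator object

map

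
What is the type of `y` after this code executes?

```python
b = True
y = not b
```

'not' always returns bool

bool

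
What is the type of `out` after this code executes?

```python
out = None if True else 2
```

Ternary: condition is True, if branch (None) taken → NoneType

NoneType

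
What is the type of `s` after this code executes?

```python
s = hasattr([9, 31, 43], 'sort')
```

hasattr() returns bool

bool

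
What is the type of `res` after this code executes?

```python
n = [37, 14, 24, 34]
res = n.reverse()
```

list.reverse() returns None

NoneType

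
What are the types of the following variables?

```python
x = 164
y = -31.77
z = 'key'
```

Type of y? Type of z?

y is float; z is str

float, str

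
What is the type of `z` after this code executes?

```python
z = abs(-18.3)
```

abs() of float returns float

float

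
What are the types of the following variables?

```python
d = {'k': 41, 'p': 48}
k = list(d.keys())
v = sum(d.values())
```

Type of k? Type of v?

list(...) returns list; sum of int values returns int

list, int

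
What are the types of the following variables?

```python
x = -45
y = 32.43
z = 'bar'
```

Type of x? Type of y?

x is int; y is float

int, float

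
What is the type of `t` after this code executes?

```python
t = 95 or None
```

'or' returns first truthy value (95, int)

int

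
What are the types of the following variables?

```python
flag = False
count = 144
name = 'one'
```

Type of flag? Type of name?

flag is bool; name is str

bool, str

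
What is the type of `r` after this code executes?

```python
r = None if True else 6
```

Ternary: condition is True, if branch (None) taken → NoneType

NoneType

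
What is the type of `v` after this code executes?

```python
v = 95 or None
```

'or' returns first truthy value (95, int)

int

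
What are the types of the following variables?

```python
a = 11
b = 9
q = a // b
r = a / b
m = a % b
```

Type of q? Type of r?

int // int returns int; int / int returns float

int, float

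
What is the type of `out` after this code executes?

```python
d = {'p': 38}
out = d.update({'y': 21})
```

dict.update() returns None

NoneType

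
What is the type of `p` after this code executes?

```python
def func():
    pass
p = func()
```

A function with no return statement returns None

NoneType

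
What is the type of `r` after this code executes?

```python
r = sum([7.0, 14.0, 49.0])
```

sum() of floats returns float

float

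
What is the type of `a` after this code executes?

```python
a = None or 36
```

'or' with None returns the other value (36, int)

int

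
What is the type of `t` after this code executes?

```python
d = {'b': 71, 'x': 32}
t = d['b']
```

Accessing dict[str, int] with key 'b' returns int value 71

int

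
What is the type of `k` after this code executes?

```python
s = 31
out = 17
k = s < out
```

Comparison operators return bool

bool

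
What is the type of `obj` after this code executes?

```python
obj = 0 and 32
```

'and' returns the first falsy value (0, which is int)

int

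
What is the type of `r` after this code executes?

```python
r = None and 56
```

'and' returns first falsy value (None)

NoneType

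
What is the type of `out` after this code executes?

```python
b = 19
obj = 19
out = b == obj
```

Equality comparison returns bool

bool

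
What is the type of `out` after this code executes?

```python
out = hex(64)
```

hex() returns str representation

str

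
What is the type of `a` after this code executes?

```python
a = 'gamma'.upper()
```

str.upper() returns str

str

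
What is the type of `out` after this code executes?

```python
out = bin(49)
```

bin() returns str representation

str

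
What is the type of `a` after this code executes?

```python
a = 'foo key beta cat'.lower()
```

str.lower() returns str

str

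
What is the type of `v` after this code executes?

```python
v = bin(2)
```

bin() returns str representation

str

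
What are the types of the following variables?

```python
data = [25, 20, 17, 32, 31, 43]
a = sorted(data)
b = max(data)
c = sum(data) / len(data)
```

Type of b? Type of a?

max of ints returns int; sorted() returns list

int, list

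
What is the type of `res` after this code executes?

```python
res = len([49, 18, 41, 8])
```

len() always returns int

int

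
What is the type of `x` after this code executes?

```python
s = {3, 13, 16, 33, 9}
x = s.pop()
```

Popping from a set of ints returns int

int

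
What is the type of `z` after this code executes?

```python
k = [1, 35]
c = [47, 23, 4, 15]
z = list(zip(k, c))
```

list(zip(...)) returns a list of tuples

list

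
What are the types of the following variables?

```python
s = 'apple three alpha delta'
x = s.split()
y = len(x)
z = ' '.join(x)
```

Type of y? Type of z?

len() returns int; str.join() returns str

int, str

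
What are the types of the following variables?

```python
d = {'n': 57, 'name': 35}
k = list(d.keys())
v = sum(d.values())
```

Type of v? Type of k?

sum of int values returns int; list(...) returns list

int, list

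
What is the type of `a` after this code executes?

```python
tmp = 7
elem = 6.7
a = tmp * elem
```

int * float returns float (7 * 6.7 = 46.9)

float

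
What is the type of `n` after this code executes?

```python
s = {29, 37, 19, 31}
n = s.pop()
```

Popping from a set of ints returns int

int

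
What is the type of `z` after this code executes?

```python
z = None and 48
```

'and' returns first falsy value (None)

NoneType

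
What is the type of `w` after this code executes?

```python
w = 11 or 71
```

'or' returns the first truthy value (11, which is int)

int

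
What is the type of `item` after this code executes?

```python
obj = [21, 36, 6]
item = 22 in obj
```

'in' operator returns bool

bool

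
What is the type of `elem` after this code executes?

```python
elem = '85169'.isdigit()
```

str.isdigit() returns bool

bool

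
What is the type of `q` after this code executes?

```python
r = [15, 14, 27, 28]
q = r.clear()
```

list.clear() returns None

NoneType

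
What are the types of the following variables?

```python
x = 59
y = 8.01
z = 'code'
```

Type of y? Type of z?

y is float; z is str

float, str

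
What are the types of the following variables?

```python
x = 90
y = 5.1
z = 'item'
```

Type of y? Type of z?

y is float; z is str

float, str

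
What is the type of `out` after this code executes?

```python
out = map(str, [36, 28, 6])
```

map() returns a map iterator object

map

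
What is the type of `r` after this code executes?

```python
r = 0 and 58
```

'and' returns the first falsy value (0, which is int)

int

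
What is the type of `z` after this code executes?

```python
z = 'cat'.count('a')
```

str.count() returns int

int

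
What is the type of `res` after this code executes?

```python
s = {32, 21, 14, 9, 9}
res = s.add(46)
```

set.add() returns None (mutates in place)

NoneType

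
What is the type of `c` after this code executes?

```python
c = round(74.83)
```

round() with no ndigits arg returns int

int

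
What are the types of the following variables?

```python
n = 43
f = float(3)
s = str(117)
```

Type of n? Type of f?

n is int; f is float

int, float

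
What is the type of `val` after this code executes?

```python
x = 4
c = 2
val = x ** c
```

int ** positive int returns int (4 ** 2 = 16)

int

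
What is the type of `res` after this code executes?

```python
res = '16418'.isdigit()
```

str.isdigit() returns bool

bool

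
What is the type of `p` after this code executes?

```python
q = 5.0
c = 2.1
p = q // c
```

float // float returns float (floor division preserves float type)

float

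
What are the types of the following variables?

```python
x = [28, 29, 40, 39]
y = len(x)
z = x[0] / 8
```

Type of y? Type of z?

len() returns int; int / int returns float

int, float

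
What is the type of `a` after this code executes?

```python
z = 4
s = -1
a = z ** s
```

int ** negative int returns float

float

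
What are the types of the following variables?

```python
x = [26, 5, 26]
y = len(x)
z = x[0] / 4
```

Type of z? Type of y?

int / int returns float; len() returns int

float, int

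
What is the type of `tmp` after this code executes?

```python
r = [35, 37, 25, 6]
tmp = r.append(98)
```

list.append() returns None (mutates in place)

NoneType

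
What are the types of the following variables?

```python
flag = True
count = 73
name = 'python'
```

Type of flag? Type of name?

flag is bool; name is str

bool, str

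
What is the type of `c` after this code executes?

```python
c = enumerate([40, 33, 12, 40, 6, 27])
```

enumerate() returns an enumerate iterator object

enumerate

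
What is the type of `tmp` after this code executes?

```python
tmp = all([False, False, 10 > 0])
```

all() returns bool

bool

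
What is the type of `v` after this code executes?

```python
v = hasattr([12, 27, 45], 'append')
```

hasattr() returns bool

bool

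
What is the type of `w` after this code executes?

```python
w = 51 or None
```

'or' returns first truthy value (51, int)

int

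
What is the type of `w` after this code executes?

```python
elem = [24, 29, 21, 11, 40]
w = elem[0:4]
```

Slicing a list always returns a list

list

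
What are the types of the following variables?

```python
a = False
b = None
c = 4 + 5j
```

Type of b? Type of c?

b is NoneType; c is complex

NoneType, complex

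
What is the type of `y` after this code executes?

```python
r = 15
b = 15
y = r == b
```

Equality comparison returns bool

bool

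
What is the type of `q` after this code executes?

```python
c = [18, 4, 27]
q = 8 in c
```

'in' operator returns bool

bool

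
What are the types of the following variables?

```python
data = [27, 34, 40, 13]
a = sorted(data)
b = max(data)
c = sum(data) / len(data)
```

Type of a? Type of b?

sorted() returns list; max of ints returns int

list, int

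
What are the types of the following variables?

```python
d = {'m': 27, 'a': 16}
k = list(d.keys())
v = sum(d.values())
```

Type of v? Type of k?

sum of int values returns int; list(...) returns list

int, list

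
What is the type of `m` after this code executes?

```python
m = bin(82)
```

bin() returns str representation

str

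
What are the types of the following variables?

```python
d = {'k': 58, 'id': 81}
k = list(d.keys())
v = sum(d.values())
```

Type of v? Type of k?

sum of int values returns int; list(...) returns list

int, list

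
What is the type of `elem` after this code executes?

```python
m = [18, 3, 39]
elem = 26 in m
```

'in' operator returns bool

bool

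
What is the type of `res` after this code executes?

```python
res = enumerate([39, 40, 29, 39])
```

enumerate() returns an enumerate iterator object

enumerate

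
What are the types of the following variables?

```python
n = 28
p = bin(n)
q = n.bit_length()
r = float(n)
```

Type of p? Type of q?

bin() returns str; int.bit_length() returns int

str, int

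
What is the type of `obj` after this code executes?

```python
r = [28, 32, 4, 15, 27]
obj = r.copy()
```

list.copy() returns list

list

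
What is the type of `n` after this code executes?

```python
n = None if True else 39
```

Ternary: condition is True, if branch (None) taken → NoneType

NoneType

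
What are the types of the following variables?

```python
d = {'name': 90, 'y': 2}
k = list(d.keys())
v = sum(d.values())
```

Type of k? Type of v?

list(...) returns list; sum of int values returns int

list, int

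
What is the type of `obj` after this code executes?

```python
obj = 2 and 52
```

'and' returns the last value when all truthy (52, which is int)

int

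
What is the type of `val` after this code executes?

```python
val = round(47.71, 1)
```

round() with ndigits arg returns float

float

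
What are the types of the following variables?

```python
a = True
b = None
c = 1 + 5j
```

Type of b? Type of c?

b is NoneType; c is complex

NoneType, complex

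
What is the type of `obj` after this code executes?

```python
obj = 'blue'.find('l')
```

str.find() returns int (index, or -1)

int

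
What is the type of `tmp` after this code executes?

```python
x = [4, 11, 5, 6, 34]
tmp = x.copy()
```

list.copy() returns list

list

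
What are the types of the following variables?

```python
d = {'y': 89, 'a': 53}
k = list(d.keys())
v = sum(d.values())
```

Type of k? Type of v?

list(...) returns list; sum of int values returns int

list, int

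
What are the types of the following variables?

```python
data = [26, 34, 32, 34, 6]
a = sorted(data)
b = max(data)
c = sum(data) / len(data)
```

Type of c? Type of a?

int / int returns float; sorted() returns list

float, list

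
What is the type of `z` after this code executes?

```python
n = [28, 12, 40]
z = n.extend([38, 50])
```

list.extend() returns None

NoneType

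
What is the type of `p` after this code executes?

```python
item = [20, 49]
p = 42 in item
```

'in' operator returns bool

bool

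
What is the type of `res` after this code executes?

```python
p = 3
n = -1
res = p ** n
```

int ** negative int returns float

float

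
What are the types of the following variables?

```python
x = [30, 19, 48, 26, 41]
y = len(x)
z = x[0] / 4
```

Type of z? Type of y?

int / int returns float; len() returns int

float, int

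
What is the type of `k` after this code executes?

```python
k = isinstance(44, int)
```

isinstance() returns bool

bool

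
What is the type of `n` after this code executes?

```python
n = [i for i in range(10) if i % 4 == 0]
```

A list comprehension [...] produces a list

list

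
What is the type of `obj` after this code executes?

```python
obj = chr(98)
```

chr() returns str (single character)

str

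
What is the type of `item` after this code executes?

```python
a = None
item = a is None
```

'is' comparison returns bool

bool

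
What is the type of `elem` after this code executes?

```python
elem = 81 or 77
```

'or' returns the first truthy value (81, which is int)

int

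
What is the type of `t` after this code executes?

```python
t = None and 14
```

'and' returns first falsy value (None)

NoneType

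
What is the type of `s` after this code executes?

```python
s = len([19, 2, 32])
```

len() always returns int

int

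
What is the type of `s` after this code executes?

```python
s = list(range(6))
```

list(range(...)) returns list

list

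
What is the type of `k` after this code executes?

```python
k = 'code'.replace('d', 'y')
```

str.replace() returns str

str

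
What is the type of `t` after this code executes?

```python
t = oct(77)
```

oct() returns str representation

str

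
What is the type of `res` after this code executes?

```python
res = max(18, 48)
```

max() of ints returns int

int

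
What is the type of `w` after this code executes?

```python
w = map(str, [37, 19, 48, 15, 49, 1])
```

map() returns a map iterator object

map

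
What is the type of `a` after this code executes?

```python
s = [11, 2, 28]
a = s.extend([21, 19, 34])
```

list.extend() returns None

NoneType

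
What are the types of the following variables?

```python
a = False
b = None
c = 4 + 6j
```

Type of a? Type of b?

a is bool; b is NoneType

bool, NoneType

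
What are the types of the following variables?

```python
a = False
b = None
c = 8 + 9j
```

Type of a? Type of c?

a is bool; c is complex

bool, complex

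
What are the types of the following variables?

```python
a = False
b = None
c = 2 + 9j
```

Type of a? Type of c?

a is bool; c is complex

bool, complex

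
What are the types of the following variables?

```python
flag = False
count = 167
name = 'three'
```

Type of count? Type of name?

count is int; name is str

int, str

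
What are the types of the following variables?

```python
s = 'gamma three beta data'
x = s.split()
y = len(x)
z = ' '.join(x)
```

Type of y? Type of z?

len() returns int; str.join() returns str

int, str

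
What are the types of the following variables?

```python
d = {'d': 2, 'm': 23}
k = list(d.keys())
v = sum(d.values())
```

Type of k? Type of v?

list(...) returns list; sum of int values returns int

list, int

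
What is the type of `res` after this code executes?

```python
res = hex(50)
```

hex() returns str representation

str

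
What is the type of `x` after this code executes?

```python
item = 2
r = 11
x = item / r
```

int / int always returns float in Python 3 (2 / 11 = 0.181818)

float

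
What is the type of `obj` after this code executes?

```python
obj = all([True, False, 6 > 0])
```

all() returns bool

bool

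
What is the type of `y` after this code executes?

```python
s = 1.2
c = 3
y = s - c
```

float - int returns float (1.2 - 3 = -1.8)

float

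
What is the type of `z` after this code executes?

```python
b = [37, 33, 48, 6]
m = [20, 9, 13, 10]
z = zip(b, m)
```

zip() returns a zip iterator object

zip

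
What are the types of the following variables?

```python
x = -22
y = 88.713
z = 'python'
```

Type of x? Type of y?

x is int; y is float

int, float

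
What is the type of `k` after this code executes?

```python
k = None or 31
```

'or' with None returns the other value (31, int)

int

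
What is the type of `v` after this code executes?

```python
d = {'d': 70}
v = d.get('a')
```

dict.get() returns None when key 'a' is not found and no default given

NoneType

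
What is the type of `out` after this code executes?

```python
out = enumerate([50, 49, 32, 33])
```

enumerate() returns an enumerate iterator object

enumerate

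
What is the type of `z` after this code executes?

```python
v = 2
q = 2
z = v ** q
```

int ** positive int returns int (2 ** 2 = 4)

int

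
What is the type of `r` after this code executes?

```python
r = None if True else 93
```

Ternary: condition is True, if branch (None) taken → NoneType

NoneType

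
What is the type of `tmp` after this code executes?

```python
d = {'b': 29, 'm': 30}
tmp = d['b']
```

Accessing dict[str, int] with key 'b' returns int value 29

int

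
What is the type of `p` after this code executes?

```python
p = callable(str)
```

callable() returns bool

bool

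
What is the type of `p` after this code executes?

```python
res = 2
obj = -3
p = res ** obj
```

int ** negative int returns float

float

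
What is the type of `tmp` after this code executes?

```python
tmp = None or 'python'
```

'or' with None returns the other value ('python', str)

str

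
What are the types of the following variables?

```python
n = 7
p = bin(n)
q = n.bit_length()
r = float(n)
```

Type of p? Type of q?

bin() returns str; int.bit_length() returns int

str, int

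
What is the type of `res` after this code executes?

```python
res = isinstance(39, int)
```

isinstance() returns bool

bool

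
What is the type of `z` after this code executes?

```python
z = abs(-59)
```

abs() of int returns int

int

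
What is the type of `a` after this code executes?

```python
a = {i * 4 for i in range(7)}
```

A set comprehension {expr for x in iterable} produces a set

set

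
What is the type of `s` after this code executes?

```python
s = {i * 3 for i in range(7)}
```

A set comprehension {expr for x in iterable} produces a set

set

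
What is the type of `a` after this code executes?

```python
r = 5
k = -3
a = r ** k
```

int ** negative int returns float

float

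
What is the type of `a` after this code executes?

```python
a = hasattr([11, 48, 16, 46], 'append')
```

hasattr() returns bool

bool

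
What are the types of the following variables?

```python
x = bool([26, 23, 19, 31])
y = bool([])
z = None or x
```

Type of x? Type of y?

bool() returns bool; bool() returns bool

bool, bool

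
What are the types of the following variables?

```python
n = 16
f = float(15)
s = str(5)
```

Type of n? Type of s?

n is int; s is str

int, str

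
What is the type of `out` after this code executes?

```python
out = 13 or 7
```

'or' returns the first truthy value (13, which is int)

int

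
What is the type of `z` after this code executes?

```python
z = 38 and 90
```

'and' returns the last value when all truthy (90, which is int)

int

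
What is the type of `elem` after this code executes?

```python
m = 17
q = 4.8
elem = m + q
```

int + float returns float (17 + 4.8 = 21.8)

float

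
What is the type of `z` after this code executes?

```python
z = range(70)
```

range() returns a range object

range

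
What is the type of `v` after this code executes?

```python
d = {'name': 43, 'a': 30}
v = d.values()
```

.values() returns a dict_values view object

dict_values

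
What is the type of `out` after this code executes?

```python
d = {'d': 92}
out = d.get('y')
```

dict.get() returns None when key 'y' is not found and no default given

NoneType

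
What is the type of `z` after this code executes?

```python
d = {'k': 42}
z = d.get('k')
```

dict.get() returns the value (int) when key is found

int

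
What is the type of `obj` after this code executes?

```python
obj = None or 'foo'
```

'or' with None returns the other value ('foo', str)

str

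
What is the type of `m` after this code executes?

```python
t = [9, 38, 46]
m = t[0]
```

Indexing a list of ints returns int (t[0] = 9)

int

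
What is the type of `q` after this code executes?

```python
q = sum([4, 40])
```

sum() of ints returns int

int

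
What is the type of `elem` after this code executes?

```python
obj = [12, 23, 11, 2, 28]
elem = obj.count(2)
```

list.count() returns int

int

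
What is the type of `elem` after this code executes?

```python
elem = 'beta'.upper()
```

str.upper() returns str

str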